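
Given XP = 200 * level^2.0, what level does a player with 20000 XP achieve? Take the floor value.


XP = 200 * level^2.0, so level = (XP / 200)^(1/2.0)
= (20000 / 200)^(1/2.0)
= 100.0^0.5
= 10.0
Floor: level = 10

level 10


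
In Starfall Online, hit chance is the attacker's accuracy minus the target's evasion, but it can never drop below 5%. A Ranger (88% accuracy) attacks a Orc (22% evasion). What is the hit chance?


accuracy - evasion = 88 - 22 = 66
Apply floor: max(66, 5) = 66
Hit chance = 66%

66%


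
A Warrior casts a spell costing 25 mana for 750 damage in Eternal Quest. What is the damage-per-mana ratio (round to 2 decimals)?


Efficiency = damage / mana
= 750 / 25
= 30.00

30.00 dmg/mana


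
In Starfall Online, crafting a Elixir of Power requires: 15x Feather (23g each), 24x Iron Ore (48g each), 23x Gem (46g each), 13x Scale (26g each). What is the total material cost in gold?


Cost breakdown:
  Feather: 15 * 23 = 345
  Iron Ore: 24 * 48 = 1152
  Gem: 23 * 46 = 1058
  Scale: 13 * 26 = 338
Total = 345 + 1152 + 1058 + 338 = 2893

2893 gold


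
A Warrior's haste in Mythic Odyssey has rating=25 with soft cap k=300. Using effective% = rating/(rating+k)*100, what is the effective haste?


effective% = rating / (rating + k) * 100
= 25 / (25 + 300) * 100
= 25 / 325 * 100
= 0.076923 * 100
= 7.69%

7.69%


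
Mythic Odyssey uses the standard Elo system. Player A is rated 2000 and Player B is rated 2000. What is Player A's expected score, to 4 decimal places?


Elo expected score: Ea = 1/(1 + 10^((Rb-Ra)/400))
Rb - Ra = 2000 - 2000 = 0
(Rb-Ra)/400 = 0/400 = 0.0
10^0.0 = 1.0
Ea = 1/(1 + 1.0) = 1/2.0 = 0.5000

0.5000


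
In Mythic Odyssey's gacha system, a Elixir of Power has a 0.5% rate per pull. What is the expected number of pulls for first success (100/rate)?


Expected pulls for a geometric distribution = 1/p = 100 / rate%
= 100 / 0.5
= 200.0

200.0 pulls


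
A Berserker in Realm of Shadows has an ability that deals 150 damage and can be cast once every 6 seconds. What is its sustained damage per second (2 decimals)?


DPS = damage / cooldown
= 150 / 6
= 25.00

25.00 DPS


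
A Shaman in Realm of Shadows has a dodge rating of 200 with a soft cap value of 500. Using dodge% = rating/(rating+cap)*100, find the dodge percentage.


dodge% = 200 / (200 + 500) * 100
= 200 / 700 * 100
= 0.285714 * 100
= 28.57%

28.57%


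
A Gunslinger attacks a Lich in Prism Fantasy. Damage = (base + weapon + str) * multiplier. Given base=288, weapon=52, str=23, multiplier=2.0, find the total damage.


Sum base + weapon + str = 288 + 52 + 23 = 363
Multiply by 2.0:
363 * 2.0 = 726.0

726.0 damage


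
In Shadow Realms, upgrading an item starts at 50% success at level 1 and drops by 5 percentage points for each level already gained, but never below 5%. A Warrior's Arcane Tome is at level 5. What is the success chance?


raw_rate = 50 - 5 * (5 - 1)
= 50 - 5 * 4
= 50 - 20
= 30
Apply floor: max(30, 5) = 30%

30%


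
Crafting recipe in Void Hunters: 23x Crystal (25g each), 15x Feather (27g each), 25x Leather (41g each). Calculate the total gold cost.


Cost breakdown:
  Crystal: 23 * 25 = 575
  Feather: 15 * 27 = 405
  Leather: 25 * 41 = 1025
Total = 575 + 405 + 1025 = 2005

2005 gold


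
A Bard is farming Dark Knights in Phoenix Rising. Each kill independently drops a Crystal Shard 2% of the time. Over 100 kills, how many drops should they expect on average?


Expected drops = kills * (drop_rate / 100)
= 100 * (2 / 100)
= 100 * 0.02
= 2.0

2.0 drops


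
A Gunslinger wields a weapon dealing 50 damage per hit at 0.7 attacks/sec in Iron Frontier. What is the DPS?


DPS = damage * attack_speed
= 50 * 0.7
= 35.0

35.0 DPS


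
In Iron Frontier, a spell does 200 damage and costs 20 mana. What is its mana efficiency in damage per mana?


Efficiency = damage / mana
= 200 / 20
= 10.00

10.00 dmg/mana


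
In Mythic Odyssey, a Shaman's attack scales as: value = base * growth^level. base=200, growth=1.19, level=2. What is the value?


value = base * growth^level
= 200 * 1.19^2
= 200 * 1.4161
= 283.22

283.22 attack


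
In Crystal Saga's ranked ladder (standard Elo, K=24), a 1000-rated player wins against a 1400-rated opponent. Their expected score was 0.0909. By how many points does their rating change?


Elo update: delta = K * (S - Ea), where S = 1 (wins)
S - Ea = 1 - 0.0909 = 0.9091
Rating change = 24 * 0.9091
= 21.82

21.82 rating points


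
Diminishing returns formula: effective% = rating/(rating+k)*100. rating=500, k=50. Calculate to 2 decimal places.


effective% = rating / (rating + k) * 100
= 500 / (500 + 50) * 100
= 500 / 550 * 100
= 0.909091 * 100
= 90.91%

90.91%


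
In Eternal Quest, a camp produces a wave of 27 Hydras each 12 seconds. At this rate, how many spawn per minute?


Spawns per minute = count * (60 / interval)
= 27 * (60 / 12)
= 27 * 5.0
= 135.0

135.0 per minute


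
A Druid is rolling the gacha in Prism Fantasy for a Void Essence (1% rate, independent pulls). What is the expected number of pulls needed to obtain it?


Expected pulls for a geometric distribution = 1/p = 100 / rate%
= 100 / 1
= 100.0

100.0 pulls


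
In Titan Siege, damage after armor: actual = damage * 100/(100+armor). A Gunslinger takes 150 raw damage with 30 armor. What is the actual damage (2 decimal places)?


actual = 150 * 100 / (100 + 30)
= 150 * 100 / 130
= 15000 / 130
= 115.38

115.38 damage


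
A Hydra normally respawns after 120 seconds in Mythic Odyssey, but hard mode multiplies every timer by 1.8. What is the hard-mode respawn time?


Respawn time = base * multiplier
= 120 * 1.8
= 216.0 seconds

216.0 seconds


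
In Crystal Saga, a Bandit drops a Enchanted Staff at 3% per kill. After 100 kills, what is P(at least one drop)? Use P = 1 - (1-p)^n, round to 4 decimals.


P(at least one) = 1 - P(none) = 1 - (1-p)^n
p = 3/100 = 0.03
1 - p = 0.97
(1 - p)^100 = 0.97^100 = 0.047553
P(at least one) = 1 - 0.047553 = 0.9524

0.9524


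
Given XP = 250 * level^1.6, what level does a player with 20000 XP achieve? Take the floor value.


XP = 250 * level^1.6, so level = (XP / 250)^(1/1.6)
= (20000 / 250)^(1/1.6)
= 80.0^0.625
= 15.4679
Floor: level = 15

level 15


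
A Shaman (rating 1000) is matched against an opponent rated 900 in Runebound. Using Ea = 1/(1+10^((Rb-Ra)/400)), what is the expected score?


Elo expected score: Ea = 1/(1 + 10^((Rb-Ra)/400))
Rb - Ra = 900 - 1000 = -100
(Rb-Ra)/400 = -100/400 = -0.25
10^-0.25 = 0.562341
Ea = 1/(1 + 0.562341) = 1/1.562341 = 0.6401

0.6401


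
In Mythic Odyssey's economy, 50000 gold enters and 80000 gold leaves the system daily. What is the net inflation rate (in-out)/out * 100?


Net gold = 50000 - 80000 = -30000
Inflation rate = net / sunk * 100 = -30000 / 80000 * 100
= -0.375 * 100
= -37.50%

-37.50%


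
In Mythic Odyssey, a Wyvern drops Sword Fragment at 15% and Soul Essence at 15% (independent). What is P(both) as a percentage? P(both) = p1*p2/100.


For independent events, P(both) = P(A) * P(B)
= 15% * 15%
= 225 / 100 %
= 2.25%

2.25%


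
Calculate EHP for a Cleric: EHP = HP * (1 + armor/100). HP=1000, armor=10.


EHP = 1000 * (1 + 10/100)
= 1000 * (1 + 0.1)
= 1000 * 1.1
= 1100.0

1100.0 EHP


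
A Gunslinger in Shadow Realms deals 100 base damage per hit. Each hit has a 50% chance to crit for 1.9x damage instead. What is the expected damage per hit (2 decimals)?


E[dmg] = base * (1 + crit_chance * (crit_mult - 1))
cc as decimal = 50/100 = 0.5
cm - 1 = 1.9 - 1 = 0.9
Bonus factor = 0.5 * 0.9 = 0.45
Total multiplier = 1 + 0.45 = 1.45
Expected damage = 100 * 1.45 = 145.00

145.00 damage


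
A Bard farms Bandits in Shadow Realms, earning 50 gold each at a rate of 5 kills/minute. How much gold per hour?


Gold per minute = 50 * 5 = 250
Gold per hour = 250 * 60 = 15000

15000 gold/hour


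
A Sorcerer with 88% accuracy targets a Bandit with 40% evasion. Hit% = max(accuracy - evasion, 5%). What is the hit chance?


accuracy - evasion = 88 - 40 = 48
Apply floor: max(48, 5) = 48
Hit chance = 48%

48%


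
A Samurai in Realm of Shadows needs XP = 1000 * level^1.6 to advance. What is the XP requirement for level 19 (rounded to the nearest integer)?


XP = 1000 * level^1.6
Substitute level = 19:
XP = 1000 * 19^1.6
= 1000 * 111.1746
= 111175

111175 XP


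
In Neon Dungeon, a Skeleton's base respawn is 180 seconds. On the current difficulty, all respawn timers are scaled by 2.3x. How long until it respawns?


Respawn time = base * multiplier
= 180 * 2.3
= 414.0 seconds

414.0 seconds


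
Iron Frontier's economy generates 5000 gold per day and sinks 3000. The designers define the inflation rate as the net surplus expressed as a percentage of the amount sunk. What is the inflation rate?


Net gold = 5000 - 3000 = 2000
Inflation rate = net / sunk * 100 = 2000 / 3000 * 100
= 0.666667 * 100
= 66.67%

66.67%


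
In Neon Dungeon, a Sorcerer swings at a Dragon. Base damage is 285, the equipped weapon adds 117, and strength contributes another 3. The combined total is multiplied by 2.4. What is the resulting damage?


Sum base + weapon + str = 285 + 117 + 3 = 405
Multiply by 2.4:
405 * 2.4 = 972.0

972.0 damage


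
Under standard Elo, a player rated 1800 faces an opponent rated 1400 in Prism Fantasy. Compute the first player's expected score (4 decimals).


Elo expected score: Ea = 1/(1 + 10^((Rb-Ra)/400))
Rb - Ra = 1400 - 1800 = -400
(Rb-Ra)/400 = -400/400 = -1.0
10^-1.0 = 0.1
Ea = 1/(1 + 0.1) = 1/1.1 = 0.9091

0.9091


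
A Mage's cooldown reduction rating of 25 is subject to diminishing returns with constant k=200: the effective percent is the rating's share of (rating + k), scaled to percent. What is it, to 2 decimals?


effective% = rating / (rating + k) * 100
= 25 / (25 + 200) * 100
= 25 / 225 * 100
= 0.111111 * 100
= 11.11%

11.11%


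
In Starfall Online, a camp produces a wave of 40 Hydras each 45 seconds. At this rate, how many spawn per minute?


Spawns per minute = count * (60 / interval)
= 40 * (60 / 45)
= 40 * 1.3333
= 53.33

53.33 per minute


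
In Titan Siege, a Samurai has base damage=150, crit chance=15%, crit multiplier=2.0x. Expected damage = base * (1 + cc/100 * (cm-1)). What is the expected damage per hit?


E[dmg] = base * (1 + crit_chance * (crit_mult - 1))
cc as decimal = 15/100 = 0.15
cm - 1 = 2.0 - 1 = 1.0
Bonus factor = 0.15 * 1.0 = 0.15
Total multiplier = 1 + 0.15 = 1.15
Expected damage = 150 * 1.15 = 172.50

172.50 damage


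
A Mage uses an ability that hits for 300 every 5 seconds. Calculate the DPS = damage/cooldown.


DPS = damage / cooldown
= 300 / 5
= 60.00

60.00 DPS


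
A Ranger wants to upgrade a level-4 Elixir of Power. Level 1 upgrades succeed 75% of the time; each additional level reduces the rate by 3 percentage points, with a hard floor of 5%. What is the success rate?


raw_rate = 75 - 3 * (4 - 1)
= 75 - 3 * 3
= 75 - 9
= 66
Apply floor: max(66, 5) = 66%

66%


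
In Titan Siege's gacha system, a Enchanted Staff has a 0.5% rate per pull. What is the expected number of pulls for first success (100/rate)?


Expected pulls for a geometric distribution = 1/p = 100 / rate%
= 100 / 0.5
= 200.0

200.0 pulls


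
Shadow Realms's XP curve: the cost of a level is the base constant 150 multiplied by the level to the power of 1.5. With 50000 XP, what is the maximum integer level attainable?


XP = 150 * level^1.5, so level = (XP / 150)^(1/1.5)
= (50000 / 150)^(1/1.5)
= 333.3333^0.6667
= 48.075
Floor: level = 48

level 48


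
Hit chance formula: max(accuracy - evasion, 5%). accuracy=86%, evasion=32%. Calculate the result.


accuracy - evasion = 86 - 32 = 54
Apply floor: max(54, 5) = 54
Hit chance = 54%

54%


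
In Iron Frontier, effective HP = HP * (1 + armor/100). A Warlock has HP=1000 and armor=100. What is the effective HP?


EHP = 1000 * (1 + 100/100)
= 1000 * (1 + 1.0)
= 1000 * 2.0
= 2000.0

2000.0 EHP


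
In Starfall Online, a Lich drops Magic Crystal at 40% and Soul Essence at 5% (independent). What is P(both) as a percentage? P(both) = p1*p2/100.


For independent events, P(both) = P(A) * P(B)
= 40% * 5%
= 200 / 100 %
= 2.0%

2.0%


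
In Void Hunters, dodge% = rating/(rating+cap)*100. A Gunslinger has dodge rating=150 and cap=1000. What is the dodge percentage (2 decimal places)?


dodge% = 150 / (150 + 1000) * 100
= 150 / 1150 * 100
= 0.130435 * 100
= 13.04%

13.04%


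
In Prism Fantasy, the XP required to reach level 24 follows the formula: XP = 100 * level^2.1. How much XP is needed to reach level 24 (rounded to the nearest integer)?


XP = 100 * level^2.1
Substitute level = 24:
XP = 100 * 24^2.1
= 100 * 791.4867
= 79149

79149 XP


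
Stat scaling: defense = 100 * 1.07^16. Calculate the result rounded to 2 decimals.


value = base * growth^level
= 100 * 1.07^16
= 100 * 2.952164
= 295.22

295.22 defense


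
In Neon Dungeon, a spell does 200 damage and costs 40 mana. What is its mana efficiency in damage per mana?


Efficiency = damage / mana
= 200 / 40
= 5.00

5.00 dmg/mana


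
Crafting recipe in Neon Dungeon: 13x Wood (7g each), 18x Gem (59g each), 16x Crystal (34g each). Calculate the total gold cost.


Cost breakdown:
  Wood: 13 * 7 = 91
  Gem: 18 * 59 = 1062
  Crystal: 16 * 34 = 544
Total = 91 + 1062 + 544 = 1697

1697 gold


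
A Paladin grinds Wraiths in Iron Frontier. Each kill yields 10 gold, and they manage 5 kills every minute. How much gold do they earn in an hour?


Gold per minute = 10 * 5 = 50
Gold per hour = 50 * 60 = 3000

3000 gold/hour


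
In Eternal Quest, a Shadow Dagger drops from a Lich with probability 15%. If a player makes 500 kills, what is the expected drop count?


Expected drops = kills * (drop_rate / 100)
= 500 * (15 / 100)
= 500 * 0.15
= 75.0

75.0 drops


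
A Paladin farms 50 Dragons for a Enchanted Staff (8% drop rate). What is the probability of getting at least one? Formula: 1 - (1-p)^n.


P(at least one) = 1 - P(none) = 1 - (1-p)^n
p = 8/100 = 0.08
1 - p = 0.92
(1 - p)^50 = 0.92^50 = 0.015466
P(at least one) = 1 - 0.015466 = 0.9845

0.9845


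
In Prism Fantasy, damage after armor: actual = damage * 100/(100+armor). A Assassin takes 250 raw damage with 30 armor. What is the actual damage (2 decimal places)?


actual = 250 * 100 / (100 + 30)
= 250 * 100 / 130
= 25000 / 130
= 192.31

192.31 damage


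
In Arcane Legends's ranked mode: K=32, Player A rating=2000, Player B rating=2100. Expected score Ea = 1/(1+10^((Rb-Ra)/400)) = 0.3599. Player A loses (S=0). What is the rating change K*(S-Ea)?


Elo update: delta = K * (S - Ea), where S = 0 (loses)
S - Ea = 0 - 0.3599 = -0.3599
Rating change = 32 * -0.3599
= -11.52

-11.52 rating points


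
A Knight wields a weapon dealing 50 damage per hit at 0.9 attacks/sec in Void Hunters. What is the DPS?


DPS = damage * attack_speed
= 50 * 0.9
= 45.0

45.0 DPS


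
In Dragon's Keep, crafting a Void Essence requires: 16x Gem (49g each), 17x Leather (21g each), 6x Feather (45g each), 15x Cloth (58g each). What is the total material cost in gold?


Cost breakdown:
  Gem: 16 * 49 = 784
  Leather: 17 * 21 = 357
  Feather: 6 * 45 = 270
  Cloth: 15 * 58 = 870
Total = 784 + 357 + 270 + 870 = 2281

2281 gold


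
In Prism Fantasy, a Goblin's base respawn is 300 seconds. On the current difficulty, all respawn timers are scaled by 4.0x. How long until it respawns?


Respawn time = base * multiplier
= 300 * 4.0
= 1200.0 seconds

1200.0 seconds


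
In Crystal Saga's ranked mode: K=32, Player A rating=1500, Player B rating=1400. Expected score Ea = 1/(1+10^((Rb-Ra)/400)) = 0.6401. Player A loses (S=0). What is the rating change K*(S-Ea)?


Elo update: delta = K * (S - Ea), where S = 0 (loses)
S - Ea = 0 - 0.6401 = -0.6401
Rating change = 32 * -0.6401
= -20.48

-20.48 rating points


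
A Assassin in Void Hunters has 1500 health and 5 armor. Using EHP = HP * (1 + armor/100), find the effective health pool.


EHP = 1500 * (1 + 5/100)
= 1500 * (1 + 0.05)
= 1500 * 1.05
= 1575.0

1575.0 EHP


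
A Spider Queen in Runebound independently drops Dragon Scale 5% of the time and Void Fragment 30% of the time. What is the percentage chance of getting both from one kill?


For independent events, P(both) = P(A) * P(B)
= 5% * 30%
= 150 / 100 %
= 1.5%

1.5%


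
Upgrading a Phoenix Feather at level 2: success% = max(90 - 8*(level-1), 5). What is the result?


raw_rate = 90 - 8 * (2 - 1)
= 90 - 8 * 1
= 90 - 8
= 82
Apply floor: max(82, 5) = 82%

82%


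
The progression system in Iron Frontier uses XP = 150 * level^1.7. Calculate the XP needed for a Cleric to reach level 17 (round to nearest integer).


XP = 150 * level^1.7
Substitute level = 17:
XP = 150 * 17^1.7
= 150 * 123.5274
= 18529

18529 XP


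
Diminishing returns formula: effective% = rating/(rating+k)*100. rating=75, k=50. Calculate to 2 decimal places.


effective% = rating / (rating + k) * 100
= 75 / (75 + 50) * 100
= 75 / 125 * 100
= 0.6 * 100
= 60.00%

60.00%


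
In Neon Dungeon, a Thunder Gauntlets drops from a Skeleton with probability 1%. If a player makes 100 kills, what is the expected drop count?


Expected drops = kills * (drop_rate / 100)
= 100 * (1 / 100)
= 100 * 0.01
= 1.0

1.0 drops


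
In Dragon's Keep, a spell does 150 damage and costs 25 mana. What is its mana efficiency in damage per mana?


Efficiency = damage / mana
= 150 / 25
= 6.00

6.00 dmg/mana


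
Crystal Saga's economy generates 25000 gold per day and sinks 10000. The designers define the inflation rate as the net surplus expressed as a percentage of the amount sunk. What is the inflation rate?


Net gold = 25000 - 10000 = 15000
Inflation rate = net / sunk * 100 = 15000 / 10000 * 100
= 1.5 * 100
= 150.00%

150.00%


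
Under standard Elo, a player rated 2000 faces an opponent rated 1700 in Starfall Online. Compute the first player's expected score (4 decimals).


Elo expected score: Ea = 1/(1 + 10^((Rb-Ra)/400))
Rb - Ra = 1700 - 2000 = -300
(Rb-Ra)/400 = -300/400 = -0.75
10^-0.75 = 0.177828
Ea = 1/(1 + 0.177828) = 1/1.177828 = 0.8490

0.8490


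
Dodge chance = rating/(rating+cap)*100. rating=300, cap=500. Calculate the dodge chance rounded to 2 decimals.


dodge% = 300 / (300 + 500) * 100
= 300 / 800 * 100
= 0.375 * 100
= 37.50%

37.50%


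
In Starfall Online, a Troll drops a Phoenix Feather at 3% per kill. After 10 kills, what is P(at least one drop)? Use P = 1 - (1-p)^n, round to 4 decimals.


P(at least one) = 1 - P(none) = 1 - (1-p)^n
p = 3/100 = 0.03
1 - p = 0.97
(1 - p)^10 = 0.97^10 = 0.737424
P(at least one) = 1 - 0.737424 = 0.2626

0.2626


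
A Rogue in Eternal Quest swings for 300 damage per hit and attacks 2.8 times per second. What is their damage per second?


DPS = damage * attack_speed
= 300 * 2.8
= 840.0

840.0 DPS


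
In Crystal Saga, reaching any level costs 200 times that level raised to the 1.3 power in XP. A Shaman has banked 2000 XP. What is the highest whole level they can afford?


XP = 200 * level^1.3, so level = (XP / 200)^(1/1.3)
= (2000 / 200)^(1/1.3)
= 10.0^0.7692
= 5.878
Floor: level = 5

level 5


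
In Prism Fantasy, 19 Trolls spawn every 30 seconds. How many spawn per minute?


Spawns per minute = count * (60 / interval)
= 19 * (60 / 30)
= 19 * 2.0
= 38.0

38.0 per minute


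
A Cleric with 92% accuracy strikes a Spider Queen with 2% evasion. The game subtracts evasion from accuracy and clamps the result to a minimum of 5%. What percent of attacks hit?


accuracy - evasion = 92 - 2 = 90
Apply floor: max(90, 5) = 90
Hit chance = 90%

90%


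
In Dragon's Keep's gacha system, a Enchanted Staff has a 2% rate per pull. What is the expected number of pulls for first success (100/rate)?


Expected pulls for a geometric distribution = 1/p = 100 / rate%
= 100 / 2
= 50.0

50.0 pulls


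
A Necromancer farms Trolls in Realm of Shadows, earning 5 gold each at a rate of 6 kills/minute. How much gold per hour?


Gold per minute = 5 * 6 = 30
Gold per hour = 30 * 60 = 1800

1800 gold/hour


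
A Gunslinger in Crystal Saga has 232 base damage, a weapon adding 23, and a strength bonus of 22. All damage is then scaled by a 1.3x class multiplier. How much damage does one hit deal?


Sum base + weapon + str = 232 + 23 + 22 = 277
Multiply by 1.3:
277 * 1.3 = 360.1

360.1 damage


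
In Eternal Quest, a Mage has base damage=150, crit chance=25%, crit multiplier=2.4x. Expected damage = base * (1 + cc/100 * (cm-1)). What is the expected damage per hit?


E[dmg] = base * (1 + crit_chance * (crit_mult - 1))
cc as decimal = 25/100 = 0.25
cm - 1 = 2.4 - 1 = 1.4
Bonus factor = 0.25 * 1.4 = 0.35
Total multiplier = 1 + 0.35 = 1.35
Expected damage = 150 * 1.35 = 202.50

202.50 damage


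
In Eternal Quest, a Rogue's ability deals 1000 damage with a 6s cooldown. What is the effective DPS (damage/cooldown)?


DPS = damage / cooldown
= 1000 / 6
= 166.67

166.67 DPS


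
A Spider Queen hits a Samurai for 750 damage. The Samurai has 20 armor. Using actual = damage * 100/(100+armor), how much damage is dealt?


actual = 750 * 100 / (100 + 20)
= 750 * 100 / 120
= 75000 / 120
= 625.00

625.00 damage


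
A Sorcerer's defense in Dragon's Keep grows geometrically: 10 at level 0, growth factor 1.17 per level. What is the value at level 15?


value = base * growth^level
= 10 * 1.17^15
= 10 * 10.538721
= 105.39

105.39 defense


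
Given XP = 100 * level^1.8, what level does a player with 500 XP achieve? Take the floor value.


XP = 100 * level^1.8, so level = (XP / 100)^(1/1.8)
= (500 / 100)^(1/1.8)
= 5.0^0.5556
= 2.4452
Floor: level = 2

level 2


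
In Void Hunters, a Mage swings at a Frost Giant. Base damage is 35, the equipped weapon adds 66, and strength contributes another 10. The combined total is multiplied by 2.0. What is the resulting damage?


Sum base + weapon + str = 35 + 66 + 10 = 111
Multiply by 2.0:
111 * 2.0 = 222.0

222.0 damage


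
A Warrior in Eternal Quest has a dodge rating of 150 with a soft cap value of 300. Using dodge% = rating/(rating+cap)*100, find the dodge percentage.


dodge% = 150 / (150 + 300) * 100
= 150 / 450 * 100
= 0.333333 * 100
= 33.33%

33.33%


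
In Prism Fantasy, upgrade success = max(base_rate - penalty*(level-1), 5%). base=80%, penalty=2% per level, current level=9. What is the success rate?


raw_rate = 80 - 2 * (9 - 1)
= 80 - 2 * 8
= 80 - 16
= 64
Apply floor: max(64, 5) = 64%

64%


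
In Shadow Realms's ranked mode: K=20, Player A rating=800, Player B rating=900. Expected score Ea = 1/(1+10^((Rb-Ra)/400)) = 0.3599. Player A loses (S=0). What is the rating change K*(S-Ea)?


Elo update: delta = K * (S - Ea), where S = 0 (loses)
S - Ea = 0 - 0.3599 = -0.3599
Rating change = 20 * -0.3599
= -7.20

-7.20 rating points


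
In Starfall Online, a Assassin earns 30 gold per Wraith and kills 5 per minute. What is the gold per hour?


Gold per minute = 30 * 5 = 150
Gold per hour = 150 * 60 = 9000

9000 gold/hour


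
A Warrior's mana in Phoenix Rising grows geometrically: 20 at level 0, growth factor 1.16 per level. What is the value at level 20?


value = base * growth^level
= 20 * 1.16^20
= 20 * 19.460759
= 389.22

389.22 mana


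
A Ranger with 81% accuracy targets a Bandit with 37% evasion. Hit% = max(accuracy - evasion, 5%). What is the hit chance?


accuracy - evasion = 81 - 37 = 44
Apply floor: max(44, 5) = 44
Hit chance = 44%

44%


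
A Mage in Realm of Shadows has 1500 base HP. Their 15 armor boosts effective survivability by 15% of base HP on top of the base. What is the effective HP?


EHP = 1500 * (1 + 15/100)
= 1500 * (1 + 0.15)
= 1500 * 1.15
= 1725.0

1725.0 EHP


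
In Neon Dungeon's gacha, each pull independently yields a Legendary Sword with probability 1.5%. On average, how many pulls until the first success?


Expected pulls for a geometric distribution = 1/p = 100 / rate%
= 100 / 1.5
= 66.67

66.67 pulls


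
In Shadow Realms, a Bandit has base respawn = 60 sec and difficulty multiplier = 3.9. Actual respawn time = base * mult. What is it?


Respawn time = base * multiplier
= 60 * 3.9
= 234.0 seconds

234.0 seconds


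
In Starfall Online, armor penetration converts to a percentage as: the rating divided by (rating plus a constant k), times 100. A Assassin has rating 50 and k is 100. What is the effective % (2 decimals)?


effective% = rating / (rating + k) * 100
= 50 / (50 + 100) * 100
= 50 / 150 * 100
= 0.333333 * 100
= 33.33%

33.33%


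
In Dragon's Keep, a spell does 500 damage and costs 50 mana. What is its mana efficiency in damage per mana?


Efficiency = damage / mana
= 500 / 50
= 10.00

10.00 dmg/mana


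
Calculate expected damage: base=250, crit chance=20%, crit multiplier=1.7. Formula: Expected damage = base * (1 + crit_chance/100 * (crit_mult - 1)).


E[dmg] = base * (1 + crit_chance * (crit_mult - 1))
cc as decimal = 20/100 = 0.2
cm - 1 = 1.7 - 1 = 0.7
Bonus factor = 0.2 * 0.7 = 0.14
Total multiplier = 1 + 0.14 = 1.14
Expected damage = 250 * 1.14 = 285.00

285.00 damage


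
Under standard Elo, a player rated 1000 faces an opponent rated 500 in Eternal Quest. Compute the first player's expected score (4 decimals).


Elo expected score: Ea = 1/(1 + 10^((Rb-Ra)/400))
Rb - Ra = 500 - 1000 = -500
(Rb-Ra)/400 = -500/400 = -1.25
10^-1.25 = 0.056234
Ea = 1/(1 + 0.056234) = 1/1.056234 = 0.9468

0.9468


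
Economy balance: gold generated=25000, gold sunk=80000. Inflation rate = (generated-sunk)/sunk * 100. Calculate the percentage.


Net gold = 25000 - 80000 = -55000
Inflation rate = net / sunk * 100 = -55000 / 80000 * 100
= -0.6875 * 100
= -68.75%

-68.75%


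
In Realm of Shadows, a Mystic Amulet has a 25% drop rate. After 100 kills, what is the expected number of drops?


Expected drops = kills * (drop_rate / 100)
= 100 * (25 / 100)
= 100 * 0.25
= 25.0

25.0 drops


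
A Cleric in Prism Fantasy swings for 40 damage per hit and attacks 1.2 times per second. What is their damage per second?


DPS = damage * attack_speed
= 40 * 1.2
= 48.0

48.0 DPS


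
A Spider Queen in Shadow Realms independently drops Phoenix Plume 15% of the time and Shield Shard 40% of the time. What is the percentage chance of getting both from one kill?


For independent events, P(both) = P(A) * P(B)
= 15% * 40%
= 600 / 100 %
= 6.0%

6.0%


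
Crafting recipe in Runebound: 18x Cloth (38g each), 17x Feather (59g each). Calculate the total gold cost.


Cost breakdown:
  Cloth: 18 * 38 = 684
  Feather: 17 * 59 = 1003
Total = 684 + 1003 = 1687

1687 gold


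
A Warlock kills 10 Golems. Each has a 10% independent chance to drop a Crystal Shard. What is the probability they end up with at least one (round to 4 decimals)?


P(at least one) = 1 - P(none) = 1 - (1-p)^n
p = 10/100 = 0.1
1 - p = 0.9
(1 - p)^10 = 0.9^10 = 0.348678
P(at least one) = 1 - 0.348678 = 0.6513

0.6513


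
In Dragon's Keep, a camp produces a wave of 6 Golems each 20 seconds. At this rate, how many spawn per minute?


Spawns per minute = count * (60 / interval)
= 6 * (60 / 20)
= 6 * 3.0
= 18.0

18.0 per minute


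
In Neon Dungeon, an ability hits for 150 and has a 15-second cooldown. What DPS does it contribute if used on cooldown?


DPS = damage / cooldown
= 150 / 15
= 10.00

10.00 DPS


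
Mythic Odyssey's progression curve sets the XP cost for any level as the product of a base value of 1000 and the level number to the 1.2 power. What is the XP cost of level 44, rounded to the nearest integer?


XP = 1000 * level^1.2
Substitute level = 44:
XP = 1000 * 44^1.2
= 1000 * 93.7871
= 93787

93787 XP


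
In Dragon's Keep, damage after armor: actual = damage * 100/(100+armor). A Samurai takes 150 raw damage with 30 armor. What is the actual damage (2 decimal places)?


actual = 150 * 100 / (100 + 30)
= 150 * 100 / 130
= 15000 / 130
= 115.38

115.38 damage


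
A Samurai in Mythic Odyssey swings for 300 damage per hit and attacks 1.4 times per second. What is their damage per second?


DPS = damage * attack_speed
= 300 * 1.4
= 420.0

420.0 DPS


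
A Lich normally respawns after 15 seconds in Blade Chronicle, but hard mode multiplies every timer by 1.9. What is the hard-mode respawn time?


Respawn time = base * multiplier
= 15 * 1.9
= 28.5 seconds

28.5 seconds


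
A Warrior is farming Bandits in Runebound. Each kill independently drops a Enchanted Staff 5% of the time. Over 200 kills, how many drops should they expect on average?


Expected drops = kills * (drop_rate / 100)
= 200 * (5 / 100)
= 200 * 0.05
= 10.0

10.0 drops


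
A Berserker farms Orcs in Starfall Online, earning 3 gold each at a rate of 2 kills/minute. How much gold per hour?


Gold per minute = 3 * 2 = 6
Gold per hour = 6 * 60 = 360

360 gold/hour


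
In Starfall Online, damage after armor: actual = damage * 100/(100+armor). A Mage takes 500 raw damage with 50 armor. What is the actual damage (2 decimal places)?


actual = 500 * 100 / (100 + 50)
= 500 * 100 / 150
= 50000 / 150
= 333.33

333.33 damage


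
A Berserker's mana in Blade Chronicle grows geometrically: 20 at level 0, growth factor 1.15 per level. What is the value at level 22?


value = base * growth^level
= 20 * 1.15^22
= 20 * 21.644746
= 432.89

432.89 mana


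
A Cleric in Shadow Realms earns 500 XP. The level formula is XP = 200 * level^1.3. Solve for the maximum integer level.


XP = 200 * level^1.3, so level = (XP / 200)^(1/1.3)
= (500 / 200)^(1/1.3)
= 2.5^0.7692
= 2.0235
Floor: level = 2

level 2


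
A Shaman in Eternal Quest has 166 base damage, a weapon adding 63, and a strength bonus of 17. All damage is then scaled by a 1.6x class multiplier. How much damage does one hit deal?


Sum base + weapon + str = 166 + 63 + 17 = 246
Multiply by 1.6:
246 * 1.6 = 393.6

393.6 damage


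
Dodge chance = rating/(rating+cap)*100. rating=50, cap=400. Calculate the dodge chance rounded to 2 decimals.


dodge% = 50 / (50 + 400) * 100
= 50 / 450 * 100
= 0.111111 * 100
= 11.11%

11.11%


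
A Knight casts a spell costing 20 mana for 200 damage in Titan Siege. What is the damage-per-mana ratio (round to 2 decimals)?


Efficiency = damage / mana
= 200 / 20
= 10.00

10.00 dmg/mana


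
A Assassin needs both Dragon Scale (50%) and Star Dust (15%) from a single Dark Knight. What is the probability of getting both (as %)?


For independent events, P(both) = P(A) * P(B)
= 50% * 15%
= 750 / 100 %
= 7.5%

7.5%


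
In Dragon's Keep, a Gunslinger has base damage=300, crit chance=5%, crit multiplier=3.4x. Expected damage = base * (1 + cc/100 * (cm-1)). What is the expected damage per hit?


E[dmg] = base * (1 + crit_chance * (crit_mult - 1))
cc as decimal = 5/100 = 0.05
cm - 1 = 3.4 - 1 = 2.4
Bonus factor = 0.05 * 2.4 = 0.12
Total multiplier = 1 + 0.12 = 1.12
Expected damage = 300 * 1.12 = 336.00

336.00 damage


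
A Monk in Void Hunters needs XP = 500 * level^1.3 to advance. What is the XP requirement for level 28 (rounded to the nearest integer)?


XP = 500 * level^1.3
Substitute level = 28:
XP = 500 * 28^1.3
= 500 * 76.0861
= 38043

38043 XP


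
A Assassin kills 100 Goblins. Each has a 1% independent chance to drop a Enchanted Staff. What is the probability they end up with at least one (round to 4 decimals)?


P(at least one) = 1 - P(none) = 1 - (1-p)^n
p = 1/100 = 0.01
1 - p = 0.99
(1 - p)^100 = 0.99^100 = 0.366032
P(at least one) = 1 - 0.366032 = 0.6340

0.6340


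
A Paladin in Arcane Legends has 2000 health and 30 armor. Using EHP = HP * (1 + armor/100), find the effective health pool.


EHP = 2000 * (1 + 30/100)
= 2000 * (1 + 0.3)
= 2000 * 1.3
= 2600.0

2600.0 EHP


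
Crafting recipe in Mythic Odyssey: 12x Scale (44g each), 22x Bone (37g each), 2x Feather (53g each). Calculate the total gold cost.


Cost breakdown:
  Scale: 12 * 44 = 528
  Bone: 22 * 37 = 814
  Feather: 2 * 53 = 106
Total = 528 + 814 + 106 = 1448

1448 gold


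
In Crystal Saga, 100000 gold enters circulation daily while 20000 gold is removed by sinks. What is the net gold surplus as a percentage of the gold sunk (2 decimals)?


Net gold = 100000 - 20000 = 80000
Inflation rate = net / sunk * 100 = 80000 / 20000 * 100
= 4.0 * 100
= 400.00%

400.00%


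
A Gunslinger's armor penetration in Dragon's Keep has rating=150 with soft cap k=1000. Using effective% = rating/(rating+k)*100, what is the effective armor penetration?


effective% = rating / (rating + k) * 100
= 150 / (150 + 1000) * 100
= 150 / 1150 * 100
= 0.130435 * 100
= 13.04%

13.04%


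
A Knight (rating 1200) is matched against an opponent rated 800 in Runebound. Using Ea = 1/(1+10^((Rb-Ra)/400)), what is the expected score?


Elo expected score: Ea = 1/(1 + 10^((Rb-Ra)/400))
Rb - Ra = 800 - 1200 = -400
(Rb-Ra)/400 = -400/400 = -1.0
10^-1.0 = 0.1
Ea = 1/(1 + 0.1) = 1/1.1 = 0.9091

0.9091


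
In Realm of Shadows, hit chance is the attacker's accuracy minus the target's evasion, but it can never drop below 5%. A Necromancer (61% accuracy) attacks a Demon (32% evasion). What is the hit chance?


accuracy - evasion = 61 - 32 = 29
Apply floor: max(29, 5) = 29
Hit chance = 29%

29%


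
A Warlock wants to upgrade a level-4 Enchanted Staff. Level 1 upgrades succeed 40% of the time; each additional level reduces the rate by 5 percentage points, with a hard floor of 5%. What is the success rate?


raw_rate = 40 - 5 * (4 - 1)
= 40 - 5 * 3
= 40 - 15
= 25
Apply floor: max(25, 5) = 25%

25%


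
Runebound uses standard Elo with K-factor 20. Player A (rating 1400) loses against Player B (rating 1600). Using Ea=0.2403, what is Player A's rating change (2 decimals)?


Elo update: delta = K * (S - Ea), where S = 0 (loses)
S - Ea = 0 - 0.2403 = -0.2403
Rating change = 20 * -0.2403
= -4.81

-4.81 rating points


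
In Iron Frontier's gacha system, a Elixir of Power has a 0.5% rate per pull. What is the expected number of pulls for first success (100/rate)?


Expected pulls for a geometric distribution = 1/p = 100 / rate%
= 100 / 0.5
= 200.0

200.0 pulls


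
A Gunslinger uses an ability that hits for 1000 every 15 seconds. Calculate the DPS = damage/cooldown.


DPS = damage / cooldown
= 1000 / 15
= 66.67

66.67 DPS


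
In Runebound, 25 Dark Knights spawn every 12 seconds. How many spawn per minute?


Spawns per minute = count * (60 / interval)
= 25 * (60 / 12)
= 25 * 5.0
= 125.0

125.0 per minute


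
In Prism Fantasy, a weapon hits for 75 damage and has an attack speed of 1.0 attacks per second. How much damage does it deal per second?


DPS = damage * attack_speed
= 75 * 1.0
= 75.0

75.0 DPS


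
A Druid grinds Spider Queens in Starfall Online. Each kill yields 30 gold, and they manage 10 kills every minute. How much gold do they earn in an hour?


Gold per minute = 30 * 10 = 300
Gold per hour = 300 * 60 = 18000

18000 gold/hour


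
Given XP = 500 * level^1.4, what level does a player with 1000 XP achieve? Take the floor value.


XP = 500 * level^1.4, so level = (XP / 500)^(1/1.4)
= (1000 / 500)^(1/1.4)
= 2.0^0.7143
= 1.6407
Floor: level = 1

level 1


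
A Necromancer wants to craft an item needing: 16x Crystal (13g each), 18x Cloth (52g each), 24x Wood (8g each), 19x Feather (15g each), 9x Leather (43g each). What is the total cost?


Cost breakdown:
  Crystal: 16 * 13 = 208
  Cloth: 18 * 52 = 936
  Wood: 24 * 8 = 192
  Feather: 19 * 15 = 285
  Leather: 9 * 43 = 387
Total = 208 + 936 + 192 + 285 + 387 = 2008

2008 gold


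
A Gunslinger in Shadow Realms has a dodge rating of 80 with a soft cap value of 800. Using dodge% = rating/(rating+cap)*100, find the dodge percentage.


dodge% = 80 / (80 + 800) * 100
= 80 / 880 * 100
= 0.090909 * 100
= 9.09%

9.09%


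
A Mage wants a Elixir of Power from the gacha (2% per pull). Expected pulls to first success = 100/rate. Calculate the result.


Expected pulls for a geometric distribution = 1/p = 100 / rate%
= 100 / 2
= 50.0

50.0 pulls


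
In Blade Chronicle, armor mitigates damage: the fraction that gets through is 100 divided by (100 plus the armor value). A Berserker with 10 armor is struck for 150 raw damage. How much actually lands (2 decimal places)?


actual = 150 * 100 / (100 + 10)
= 150 * 100 / 110
= 15000 / 110
= 136.36

136.36 damage


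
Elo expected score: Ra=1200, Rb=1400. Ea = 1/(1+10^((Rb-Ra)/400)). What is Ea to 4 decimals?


Elo expected score: Ea = 1/(1 + 10^((Rb-Ra)/400))
Rb - Ra = 1400 - 1200 = 200
(Rb-Ra)/400 = 200/400 = 0.5
10^0.5 = 3.162278
Ea = 1/(1 + 3.162278) = 1/4.162278 = 0.2403

0.2403


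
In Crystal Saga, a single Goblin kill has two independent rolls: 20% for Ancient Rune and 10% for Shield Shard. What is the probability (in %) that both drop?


For independent events, P(both) = P(A) * P(B)
= 20% * 10%
= 200 / 100 %
= 2.0%

2.0%


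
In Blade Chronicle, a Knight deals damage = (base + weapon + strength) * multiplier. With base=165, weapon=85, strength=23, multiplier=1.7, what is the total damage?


Sum base + weapon + str = 165 + 85 + 23 = 273
Multiply by 1.7:
273 * 1.7 = 464.1

464.1 damage


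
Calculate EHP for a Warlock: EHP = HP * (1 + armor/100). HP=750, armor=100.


EHP = 750 * (1 + 100/100)
= 750 * (1 + 1.0)
= 750 * 2.0
= 1500.0

1500.0 EHP


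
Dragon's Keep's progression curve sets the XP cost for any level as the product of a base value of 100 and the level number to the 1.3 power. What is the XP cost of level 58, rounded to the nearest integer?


XP = 100 * level^1.3
Substitute level = 58:
XP = 100 * 58^1.3
= 100 * 196.0904
= 19609

19609 XP


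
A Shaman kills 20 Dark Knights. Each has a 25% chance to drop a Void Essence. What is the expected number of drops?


Expected drops = kills * (drop_rate / 100)
= 20 * (25 / 100)
= 20 * 0.25
= 5.0

5.0 drops


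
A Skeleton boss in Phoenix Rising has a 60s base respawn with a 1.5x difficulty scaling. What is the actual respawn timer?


Respawn time = base * multiplier
= 60 * 1.5
= 90.0 seconds

90.0 seconds


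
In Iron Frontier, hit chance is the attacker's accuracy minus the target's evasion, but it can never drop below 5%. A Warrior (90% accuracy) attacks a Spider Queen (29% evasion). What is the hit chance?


accuracy - evasion = 90 - 29 = 61
Apply floor: max(61, 5) = 61
Hit chance = 61%

61%


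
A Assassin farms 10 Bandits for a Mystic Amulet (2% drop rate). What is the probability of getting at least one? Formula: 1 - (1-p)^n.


P(at least one) = 1 - P(none) = 1 - (1-p)^n
p = 2/100 = 0.02
1 - p = 0.98
(1 - p)^10 = 0.98^10 = 0.817073
P(at least one) = 1 - 0.817073 = 0.1829

0.1829


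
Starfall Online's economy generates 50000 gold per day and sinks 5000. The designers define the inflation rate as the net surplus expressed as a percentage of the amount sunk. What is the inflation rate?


Net gold = 50000 - 5000 = 45000
Inflation rate = net / sunk * 100 = 45000 / 5000 * 100
= 9.0 * 100
= 900.00%

900.00%


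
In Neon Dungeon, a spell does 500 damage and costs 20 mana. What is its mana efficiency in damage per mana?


Efficiency = damage / mana
= 500 / 20
= 25.00

25.00 dmg/mana


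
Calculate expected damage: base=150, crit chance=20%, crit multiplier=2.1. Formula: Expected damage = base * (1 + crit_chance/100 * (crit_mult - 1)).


E[dmg] = base * (1 + crit_chance * (crit_mult - 1))
cc as decimal = 20/100 = 0.2
cm - 1 = 2.1 - 1 = 1.1
Bonus factor = 0.2 * 1.1 = 0.22
Total multiplier = 1 + 0.22 = 1.22
Expected damage = 150 * 1.22 = 183.00

183.00 damage


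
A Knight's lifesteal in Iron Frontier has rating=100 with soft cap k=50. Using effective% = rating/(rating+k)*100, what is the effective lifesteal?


effective% = rating / (rating + k) * 100
= 100 / (100 + 50) * 100
= 100 / 150 * 100
= 0.666667 * 100
= 66.67%

66.67%
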